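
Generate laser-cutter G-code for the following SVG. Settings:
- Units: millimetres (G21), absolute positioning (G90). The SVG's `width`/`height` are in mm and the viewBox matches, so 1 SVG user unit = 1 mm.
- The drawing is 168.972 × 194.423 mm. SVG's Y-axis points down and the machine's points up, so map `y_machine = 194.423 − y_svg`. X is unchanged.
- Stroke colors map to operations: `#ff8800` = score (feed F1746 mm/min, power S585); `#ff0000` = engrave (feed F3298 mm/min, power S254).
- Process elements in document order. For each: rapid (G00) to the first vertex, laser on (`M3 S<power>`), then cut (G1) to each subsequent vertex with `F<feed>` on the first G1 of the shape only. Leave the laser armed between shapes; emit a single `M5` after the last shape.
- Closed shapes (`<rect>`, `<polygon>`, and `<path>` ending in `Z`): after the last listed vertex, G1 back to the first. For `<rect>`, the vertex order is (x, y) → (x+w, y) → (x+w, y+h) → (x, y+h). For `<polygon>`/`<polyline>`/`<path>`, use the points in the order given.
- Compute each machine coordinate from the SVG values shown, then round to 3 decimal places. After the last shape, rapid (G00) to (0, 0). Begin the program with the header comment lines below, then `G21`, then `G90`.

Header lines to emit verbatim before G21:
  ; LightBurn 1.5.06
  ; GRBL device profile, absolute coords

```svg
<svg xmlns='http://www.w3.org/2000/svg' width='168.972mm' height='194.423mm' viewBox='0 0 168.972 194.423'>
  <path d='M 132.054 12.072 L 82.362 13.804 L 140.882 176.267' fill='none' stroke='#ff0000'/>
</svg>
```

Since the viewBox matches the mm dimensions, user units are millimetres directly. The only transform is the Y-flip y_m = 194.423 − y_svg.

Shape 1 is a open polyline drawn with `<path>`. Its stroke #ff0000 means engrave at S254, F3298. After flipping Y the toolpath is (132.054,182.351) → (82.362,180.619) → (140.882,18.156).

; LightBurn 1.5.06
; GRBL device profile, absolute coords
G21
G90
G00 X132.054 Y182.351
M3 S254
G1 X82.362 Y180.619 F3298
G1 X140.882 Y18.156
M5
G00 X0.000 Y0.000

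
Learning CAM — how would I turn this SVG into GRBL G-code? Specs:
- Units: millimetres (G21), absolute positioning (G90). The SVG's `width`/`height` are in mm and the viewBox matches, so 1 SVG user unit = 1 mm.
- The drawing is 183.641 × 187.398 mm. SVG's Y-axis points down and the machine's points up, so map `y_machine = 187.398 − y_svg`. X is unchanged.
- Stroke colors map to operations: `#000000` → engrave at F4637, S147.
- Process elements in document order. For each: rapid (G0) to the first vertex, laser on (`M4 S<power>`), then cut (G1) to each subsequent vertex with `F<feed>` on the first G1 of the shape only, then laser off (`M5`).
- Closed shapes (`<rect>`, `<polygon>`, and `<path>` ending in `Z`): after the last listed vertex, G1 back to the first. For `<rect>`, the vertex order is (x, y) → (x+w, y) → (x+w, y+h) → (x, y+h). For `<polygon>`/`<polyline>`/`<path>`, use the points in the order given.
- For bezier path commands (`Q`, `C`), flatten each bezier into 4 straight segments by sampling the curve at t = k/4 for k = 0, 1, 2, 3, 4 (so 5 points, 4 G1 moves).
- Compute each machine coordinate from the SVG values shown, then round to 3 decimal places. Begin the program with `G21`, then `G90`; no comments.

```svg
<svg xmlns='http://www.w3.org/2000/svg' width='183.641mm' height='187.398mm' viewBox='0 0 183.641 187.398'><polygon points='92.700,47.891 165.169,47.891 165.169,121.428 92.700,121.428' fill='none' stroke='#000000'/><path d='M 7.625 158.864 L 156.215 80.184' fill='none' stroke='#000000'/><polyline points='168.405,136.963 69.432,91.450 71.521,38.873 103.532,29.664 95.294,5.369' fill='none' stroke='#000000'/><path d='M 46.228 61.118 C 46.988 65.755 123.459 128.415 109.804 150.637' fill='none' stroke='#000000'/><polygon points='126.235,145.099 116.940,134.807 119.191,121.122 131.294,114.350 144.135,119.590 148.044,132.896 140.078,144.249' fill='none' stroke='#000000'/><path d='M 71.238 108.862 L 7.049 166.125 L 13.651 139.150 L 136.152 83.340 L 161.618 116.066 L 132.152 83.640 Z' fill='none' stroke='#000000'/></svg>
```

G21
G90
G0 X92.700 Y139.507
M4 S147
G1 X165.169 Y139.507 F4637
G1 X165.169 Y65.970
G1 X92.700 Y65.970
G1 X92.700 Y139.507
M5
G0 X7.625 Y28.534
M4 S147
G1 X156.215 Y107.214 F4637
M5
G0 X168.405 Y50.435
M4 S147
G1 X69.432 Y95.948 F4637
G1 X71.521 Y148.525
G1 X103.532 Y157.734
G1 X95.294 Y182.029
M5
G0 X46.228 Y126.280
M4 S147
G1 X58.403 Y113.461 F4637
G1 X83.422 Y88.115
G1 X105.738 Y59.471
G1 X109.804 Y36.761
M5
G0 X126.235 Y42.299
M4 S147
G1 X116.940 Y52.591 F4637
G1 X119.191 Y66.276
G1 X131.294 Y73.048
G1 X144.135 Y67.808
G1 X148.044 Y54.502
G1 X140.078 Y43.149
G1 X126.235 Y42.299
M5
G0 X71.238 Y78.536
M4 S147
G1 X7.049 Y21.273 F4637
G1 X13.651 Y48.248
G1 X136.152 Y104.058
G1 X161.618 Y71.332
G1 X132.152 Y103.758
G1 X71.238 Y78.536
M5

1 u = 1 mm; y_m = 187.398 − y.

[1] `<polygon>` rectangle, #000000→engrave S147 F4637: (92.700,139.507) → (165.169,139.507) → (165.169,65.970) → (92.700,65.970) → (92.700,139.507) (closed)

[2] `<path>` line segment, #000000→engrave S147 F4637: (7.625,28.534) → (156.215,107.214)

[3] `<polyline>` open polyline, #000000→engrave S147 F4637: (168.405,50.435) → (69.432,95.948) → (71.521,148.525) → (103.532,157.734) → (95.294,182.029)

[4] `<path>` cubic bezier, #000000→engrave S147 F4637: (46.228,126.280) → (58.403,113.461) → (83.422,88.115) → (105.738,59.471) → (109.804,36.761)

[5] `<polygon>` regular polygon, #000000→engrave S147 F4637: (126.235,42.299) → (116.940,52.591) → (119.191,66.276) → (131.294,73.048) → (144.135,67.808) → (148.044,54.502) → (140.078,43.149) → (126.235,42.299) (closed)

[6] `<path>` closed polygon, #000000→engrave S147 F4637: (71.238,78.536) → (7.049,21.273) → (13.651,48.248) → (136.152,104.058) → (161.618,71.332) → (132.152,103.758) → (71.238,78.536) (closed)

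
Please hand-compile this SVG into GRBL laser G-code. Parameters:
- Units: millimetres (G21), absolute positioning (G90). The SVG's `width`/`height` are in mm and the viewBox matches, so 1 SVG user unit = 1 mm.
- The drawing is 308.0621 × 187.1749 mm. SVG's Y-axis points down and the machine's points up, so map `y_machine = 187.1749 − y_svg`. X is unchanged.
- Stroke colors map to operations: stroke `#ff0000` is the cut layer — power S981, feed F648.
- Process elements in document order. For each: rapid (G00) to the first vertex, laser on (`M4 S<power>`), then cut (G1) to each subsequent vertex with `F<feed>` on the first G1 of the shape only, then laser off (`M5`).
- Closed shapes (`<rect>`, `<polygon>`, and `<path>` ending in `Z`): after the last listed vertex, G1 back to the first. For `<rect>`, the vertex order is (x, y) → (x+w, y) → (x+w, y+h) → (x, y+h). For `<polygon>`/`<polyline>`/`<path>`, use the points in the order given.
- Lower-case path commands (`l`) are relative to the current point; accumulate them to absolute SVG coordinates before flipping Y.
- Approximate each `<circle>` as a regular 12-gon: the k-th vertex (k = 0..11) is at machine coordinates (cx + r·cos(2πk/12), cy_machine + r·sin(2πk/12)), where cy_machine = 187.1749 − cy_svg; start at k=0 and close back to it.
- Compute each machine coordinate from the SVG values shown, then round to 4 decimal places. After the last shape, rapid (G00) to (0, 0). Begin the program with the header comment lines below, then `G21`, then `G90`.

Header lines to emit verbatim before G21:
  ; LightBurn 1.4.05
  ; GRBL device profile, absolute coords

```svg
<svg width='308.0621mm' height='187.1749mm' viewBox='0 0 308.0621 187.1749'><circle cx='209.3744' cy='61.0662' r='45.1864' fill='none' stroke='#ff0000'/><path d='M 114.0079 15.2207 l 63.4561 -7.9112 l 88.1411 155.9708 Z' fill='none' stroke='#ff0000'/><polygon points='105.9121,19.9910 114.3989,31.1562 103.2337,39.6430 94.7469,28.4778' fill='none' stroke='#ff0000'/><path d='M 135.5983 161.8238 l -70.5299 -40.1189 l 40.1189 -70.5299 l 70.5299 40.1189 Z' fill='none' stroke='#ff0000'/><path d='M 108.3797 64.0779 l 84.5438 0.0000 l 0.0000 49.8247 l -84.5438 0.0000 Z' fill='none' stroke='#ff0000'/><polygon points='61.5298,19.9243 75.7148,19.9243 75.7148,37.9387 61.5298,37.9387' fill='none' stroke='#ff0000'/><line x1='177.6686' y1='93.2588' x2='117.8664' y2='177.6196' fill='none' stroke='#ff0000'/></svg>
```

1 u = 1 mm; y_m = 187.1749 − y.

[1] `<circle>` circle, #ff0000→cut S981 F648: (254.5608,126.1087) → (248.5070,148.7019) → (231.9676,165.2413) → (209.3744,171.2951) → (186.7812,165.2413) → (170.2418,148.7019) → (164.1880,126.1087) → (170.2418,103.5155) → (186.7812,86.9761) → (209.3744,80.9223) → (231.9676,86.9761) → (248.5070,103.5155) → (254.5608,126.1087) (closed)

[2] `<path>` closed polygon, #ff0000→cut S981 F648: (114.0079,171.9542) → (177.4640,179.8654) → (265.6051,23.8946) → (114.0079,171.9542) (closed)

[3] `<polygon>` regular polygon, #ff0000→cut S981 F648: (105.9121,167.1839) → (114.3989,156.0187) → (103.2337,147.5319) → (94.7469,158.6971) → (105.9121,167.1839) (closed)

[4] `<path>` regular polygon, #ff0000→cut S981 F648: (135.5983,25.3511) → (65.0684,65.4700) → (105.1873,135.9999) → (175.7172,95.8810) → (135.5983,25.3511) (closed)

[5] `<path>` rectangle, #ff0000→cut S981 F648: (108.3797,123.0970) → (192.9235,123.0970) → (192.9235,73.2723) → (108.3797,73.2723) → (108.3797,123.0970) (closed)

[6] `<polygon>` rectangle, #ff0000→cut S981 F648: (61.5298,167.2506) → (75.7148,167.2506) → (75.7148,149.2362) → (61.5298,149.2362) → (61.5298,167.2506) (closed)

[7] `<line>` line segment, #ff0000→cut S981 F648: (177.6686,93.9161) → (117.8664,9.5553)

; LightBurn 1.4.05
; GRBL device profile, absolute coords
G21
G90
G00 X254.5608 Y126.1087
M4 S981
G1 X248.5070 Y148.7019 F648
G1 X231.9676 Y165.2413
G1 X209.3744 Y171.2951
G1 X186.7812 Y165.2413
G1 X170.2418 Y148.7019
G1 X164.1880 Y126.1087
G1 X170.2418 Y103.5155
G1 X186.7812 Y86.9761
G1 X209.3744 Y80.9223
G1 X231.9676 Y86.9761
G1 X248.5070 Y103.5155
G1 X254.5608 Y126.1087
M5
G00 X114.0079 Y171.9542
M4 S981
G1 X177.4640 Y179.8654 F648
G1 X265.6051 Y23.8946
G1 X114.0079 Y171.9542
M5
G00 X105.9121 Y167.1839
M4 S981
G1 X114.3989 Y156.0187 F648
G1 X103.2337 Y147.5319
G1 X94.7469 Y158.6971
G1 X105.9121 Y167.1839
M5
G00 X135.5983 Y25.3511
M4 S981
G1 X65.0684 Y65.4700 F648
G1 X105.1873 Y135.9999
G1 X175.7172 Y95.8810
G1 X135.5983 Y25.3511
M5
G00 X108.3797 Y123.0970
M4 S981
G1 X192.9235 Y123.0970 F648
G1 X192.9235 Y73.2723
G1 X108.3797 Y73.2723
G1 X108.3797 Y123.0970
M5
G00 X61.5298 Y167.2506
M4 S981
G1 X75.7148 Y167.2506 F648
G1 X75.7148 Y149.2362
G1 X61.5298 Y149.2362
G1 X61.5298 Y167.2506
M5
G00 X177.6686 Y93.9161
M4 S981
G1 X117.8664 Y9.5553 F648
M5
G00 X0.0000 Y0.0000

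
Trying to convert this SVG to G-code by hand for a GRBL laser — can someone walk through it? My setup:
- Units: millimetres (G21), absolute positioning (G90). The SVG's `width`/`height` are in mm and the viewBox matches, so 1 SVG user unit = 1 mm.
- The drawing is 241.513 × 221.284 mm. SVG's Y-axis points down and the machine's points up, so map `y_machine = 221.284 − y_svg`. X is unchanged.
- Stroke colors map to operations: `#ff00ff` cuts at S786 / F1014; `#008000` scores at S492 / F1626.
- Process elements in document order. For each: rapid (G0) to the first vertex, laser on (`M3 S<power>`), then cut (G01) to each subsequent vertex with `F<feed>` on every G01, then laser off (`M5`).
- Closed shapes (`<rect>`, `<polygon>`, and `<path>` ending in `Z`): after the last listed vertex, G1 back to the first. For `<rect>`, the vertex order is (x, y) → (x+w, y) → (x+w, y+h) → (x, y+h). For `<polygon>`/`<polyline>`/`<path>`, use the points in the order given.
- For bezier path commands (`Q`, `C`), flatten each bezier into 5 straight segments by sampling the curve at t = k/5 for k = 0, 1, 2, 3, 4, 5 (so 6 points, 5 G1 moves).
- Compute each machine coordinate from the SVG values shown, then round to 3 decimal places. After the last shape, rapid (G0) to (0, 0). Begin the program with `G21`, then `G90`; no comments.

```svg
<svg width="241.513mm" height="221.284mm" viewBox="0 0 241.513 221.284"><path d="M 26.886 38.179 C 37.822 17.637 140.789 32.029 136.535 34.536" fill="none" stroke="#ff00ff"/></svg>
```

Since the viewBox matches the mm dimensions, user units are millimetres directly. The only transform is the Y-flip y_m = 221.284 − y_svg.

Shape 1 is a cubic bezier drawn with `<path>`. Its stroke #ff00ff means cut at S786, F1014. After flipping Y the toolpath is (26.886,183.105) → (42.897,191.613) → (71.432,193.983) → (102.926,192.465) → (127.815,189.304) → (136.535,186.748).

G21
G90
G0 X26.886 Y183.105
M3 S786
G01 X42.897 Y191.613 F1014
G01 X71.432 Y193.983 F1014
G01 X102.926 Y192.465 F1014
G01 X127.815 Y189.304 F1014
G01 X136.535 Y186.748 F1014
M5
G0 X0.000 Y0.000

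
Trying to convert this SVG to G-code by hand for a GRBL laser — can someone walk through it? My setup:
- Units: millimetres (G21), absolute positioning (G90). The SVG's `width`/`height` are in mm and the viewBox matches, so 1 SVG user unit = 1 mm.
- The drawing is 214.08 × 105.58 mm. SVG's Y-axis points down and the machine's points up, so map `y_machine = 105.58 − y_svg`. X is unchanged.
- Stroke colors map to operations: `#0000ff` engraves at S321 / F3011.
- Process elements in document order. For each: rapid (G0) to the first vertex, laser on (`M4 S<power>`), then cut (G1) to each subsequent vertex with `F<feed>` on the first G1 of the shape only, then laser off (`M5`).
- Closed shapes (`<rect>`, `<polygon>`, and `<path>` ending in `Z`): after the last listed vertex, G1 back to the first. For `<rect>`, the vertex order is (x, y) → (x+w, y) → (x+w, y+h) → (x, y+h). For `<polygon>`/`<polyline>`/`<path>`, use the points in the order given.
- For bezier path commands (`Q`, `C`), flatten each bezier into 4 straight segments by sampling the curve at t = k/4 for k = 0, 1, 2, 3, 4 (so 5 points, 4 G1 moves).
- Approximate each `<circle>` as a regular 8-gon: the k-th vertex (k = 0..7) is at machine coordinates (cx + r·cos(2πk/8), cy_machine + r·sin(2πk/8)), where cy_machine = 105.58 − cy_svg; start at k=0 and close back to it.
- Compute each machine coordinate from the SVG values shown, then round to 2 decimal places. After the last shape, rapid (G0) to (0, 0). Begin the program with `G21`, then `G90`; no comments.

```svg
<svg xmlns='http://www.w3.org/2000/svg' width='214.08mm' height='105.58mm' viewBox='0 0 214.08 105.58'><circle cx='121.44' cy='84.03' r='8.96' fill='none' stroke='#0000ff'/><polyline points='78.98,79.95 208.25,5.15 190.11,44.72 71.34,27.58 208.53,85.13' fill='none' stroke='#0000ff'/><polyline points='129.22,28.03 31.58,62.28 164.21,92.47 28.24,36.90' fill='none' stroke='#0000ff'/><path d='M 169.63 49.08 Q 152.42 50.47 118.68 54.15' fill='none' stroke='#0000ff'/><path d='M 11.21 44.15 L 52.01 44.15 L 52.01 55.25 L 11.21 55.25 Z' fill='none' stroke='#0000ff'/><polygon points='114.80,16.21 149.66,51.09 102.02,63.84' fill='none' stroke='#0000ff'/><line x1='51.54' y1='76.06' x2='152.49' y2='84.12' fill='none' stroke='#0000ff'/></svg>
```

G21
G90
G0 X130.40 Y21.55
M4 S321
G1 X127.78 Y27.89 F3011
G1 X121.44 Y30.51
G1 X115.10 Y27.89
G1 X112.48 Y21.55
G1 X115.10 Y15.21
G1 X121.44 Y12.59
G1 X127.78 Y15.21
G1 X130.40 Y21.55
M5
G0 X78.98 Y25.63
M4 S321
G1 X208.25 Y100.43 F3011
G1 X190.11 Y60.86
G1 X71.34 Y78.00
G1 X208.53 Y20.45
M5
G0 X129.22 Y77.55
M4 S321
G1 X31.58 Y43.30 F3011
G1 X164.21 Y13.11
G1 X28.24 Y68.68
M5
G0 X169.63 Y56.50
M4 S321
G1 X159.99 Y55.66 F3011
G1 X148.29 Y54.54
G1 X134.52 Y53.13
G1 X118.68 Y51.43
M5
G0 X11.21 Y61.43
M4 S321
G1 X52.01 Y61.43 F3011
G1 X52.01 Y50.33
G1 X11.21 Y50.33
G1 X11.21 Y61.43
M5
G0 X114.80 Y89.37
M4 S321
G1 X149.66 Y54.49 F3011
G1 X102.02 Y41.74
G1 X114.80 Y89.37
M5
G0 X51.54 Y29.52
M4 S321
G1 X152.49 Y21.46 F3011
M5
G0 X0.00 Y0.00

Since the viewBox matches the mm dimensions, user units are millimetres directly. The only transform is the Y-flip y_m = 105.58 − y_svg.

Shape 1 is a circle drawn with `<circle>`. Its stroke #0000ff means engrave at S321, F3011. After flipping Y the toolpath is (130.40,21.55) → (127.78,27.89) → (121.44,30.51) → (115.10,27.89) → (112.48,21.55) → (115.10,15.21) → (121.44,12.59) → (127.78,15.21) → (130.40,21.55), returning to the start.

Shape 2 is a open polyline drawn with `<polyline>`. Its stroke #0000ff means engrave at S321, F3011. After flipping Y the toolpath is (78.98,25.63) → (208.25,100.43) → (190.11,60.86) → (71.34,78.00) → (208.53,20.45).

Shape 3 is a open polyline drawn with `<polyline>`. Its stroke #0000ff means engrave at S321, F3011. After flipping Y the toolpath is (129.22,77.55) → (31.58,43.30) → (164.21,13.11) → (28.24,68.68).

Shape 4 is a quadratic bezier drawn with `<path>`. Its stroke #0000ff means engrave at S321, F3011. After flipping Y the toolpath is (169.63,56.50) → (159.99,55.66) → (148.29,54.54) → (134.52,53.13) → (118.68,51.43).

Shape 5 is a rectangle drawn with `<path>`. Its stroke #0000ff means engrave at S321, F3011. After flipping Y the toolpath is (11.21,61.43) → (52.01,61.43) → (52.01,50.33) → (11.21,50.33) → (11.21,61.43), returning to the start.

Shape 6 is a regular polygon drawn with `<polygon>`. Its stroke #0000ff means engrave at S321, F3011. After flipping Y the toolpath is (114.80,89.37) → (149.66,54.49) → (102.02,41.74) → (114.80,89.37), returning to the start.

Shape 7 is a line segment drawn with `<line>`. Its stroke #0000ff means engrave at S321, F3011. After flipping Y the toolpath is (51.54,29.52) → (152.49,21.46).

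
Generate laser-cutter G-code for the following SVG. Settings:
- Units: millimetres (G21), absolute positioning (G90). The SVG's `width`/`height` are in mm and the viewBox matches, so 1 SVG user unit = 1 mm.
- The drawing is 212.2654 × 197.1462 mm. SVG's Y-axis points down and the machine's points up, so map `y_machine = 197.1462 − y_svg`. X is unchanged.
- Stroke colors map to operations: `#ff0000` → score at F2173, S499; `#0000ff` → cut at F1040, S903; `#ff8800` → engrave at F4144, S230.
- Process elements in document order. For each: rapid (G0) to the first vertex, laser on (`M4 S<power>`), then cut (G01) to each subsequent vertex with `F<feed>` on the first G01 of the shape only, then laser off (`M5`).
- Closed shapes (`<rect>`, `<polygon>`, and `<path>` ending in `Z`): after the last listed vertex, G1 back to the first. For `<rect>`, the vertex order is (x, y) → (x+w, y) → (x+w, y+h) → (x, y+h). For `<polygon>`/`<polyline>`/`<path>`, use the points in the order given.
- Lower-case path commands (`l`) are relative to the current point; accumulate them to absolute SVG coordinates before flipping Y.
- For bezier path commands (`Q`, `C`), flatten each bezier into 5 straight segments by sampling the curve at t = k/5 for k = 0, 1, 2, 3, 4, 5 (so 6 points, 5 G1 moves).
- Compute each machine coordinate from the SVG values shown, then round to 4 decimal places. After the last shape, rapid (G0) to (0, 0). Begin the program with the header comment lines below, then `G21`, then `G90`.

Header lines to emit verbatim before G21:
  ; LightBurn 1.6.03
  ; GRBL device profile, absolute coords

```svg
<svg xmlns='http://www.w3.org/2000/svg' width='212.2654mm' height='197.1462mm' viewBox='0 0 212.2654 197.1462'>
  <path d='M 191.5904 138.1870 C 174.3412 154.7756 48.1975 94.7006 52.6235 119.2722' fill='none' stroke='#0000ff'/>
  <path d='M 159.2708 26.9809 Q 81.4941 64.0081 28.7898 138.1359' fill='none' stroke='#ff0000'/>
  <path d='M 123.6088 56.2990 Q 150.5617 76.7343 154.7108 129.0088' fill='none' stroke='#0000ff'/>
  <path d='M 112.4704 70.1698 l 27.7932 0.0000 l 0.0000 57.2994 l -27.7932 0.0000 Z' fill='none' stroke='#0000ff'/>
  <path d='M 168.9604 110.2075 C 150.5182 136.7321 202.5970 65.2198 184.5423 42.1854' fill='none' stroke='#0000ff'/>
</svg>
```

; LightBurn 1.6.03
; GRBL device profile, absolute coords
G21
G90
G0 X191.5904 Y58.9592
M4 S903
G01 X170.0893 Y56.9152 F1040
G01 X133.9477 Y65.5276
G01 X94.6600 Y77.0534
G01 X63.7206 Y83.7498
G01 X52.6235 Y77.8740
M5
G0 X159.2708 Y170.1653
M4 S499
G01 X129.1630 Y153.8704 F2173
G01 X101.0610 Y134.6074
G01 X74.9648 Y112.3764
G01 X50.8744 Y87.1774
G01 X28.7898 Y59.0103
M5
G0 X123.6088 Y140.8472
M4 S903
G01 X133.4778 Y131.3995 F1040
G01 X141.5225 Y119.4047
G01 X147.7429 Y104.8627
G01 X152.1390 Y87.7736
G01 X154.7108 Y68.1374
M5
G0 X112.4704 Y126.9764
M4 S903
G01 X140.2636 Y126.9764 F1040
G01 X140.2636 Y69.6770
G01 X112.4704 Y69.6770
G01 X112.4704 Y126.9764
M5
G0 X168.9604 Y86.9387
M4 S903
G01 X165.2324 Y81.6162 F1040
G01 X171.6780 Y92.7899
G01 X181.5457 Y113.4271
G01 X188.0843 Y136.4949
G01 X184.5423 Y154.9608
M5
G0 X0.0000 Y0.0000

1 u = 1 mm; y_m = 197.1462 − y.

[1] `<path>` cubic bezier, #0000ff→cut S903 F1040: (191.5904,58.9592) → (170.0893,56.9152) → (133.9477,65.5276) → (94.6600,77.0534) → (63.7206,83.7498) → (52.6235,77.8740)

[2] `<path>` quadratic bezier, #ff0000→score S499 F2173: (159.2708,170.1653) → (129.1630,153.8704) → (101.0610,134.6074) → (74.9648,112.3764) → (50.8744,87.1774) → (28.7898,59.0103)

[3] `<path>` quadratic bezier, #0000ff→cut S903 F1040: (123.6088,140.8472) → (133.4778,131.3995) → (141.5225,119.4047) → (147.7429,104.8627) → (152.1390,87.7736) → (154.7108,68.1374)

[4] `<path>` rectangle, #0000ff→cut S903 F1040: (112.4704,126.9764) → (140.2636,126.9764) → (140.2636,69.6770) → (112.4704,69.6770) → (112.4704,126.9764) (closed)

[5] `<path>` cubic bezier, #0000ff→cut S903 F1040: (168.9604,86.9387) → (165.2324,81.6162) → (171.6780,92.7899) → (181.5457,113.4271) → (188.0843,136.4949) → (184.5423,154.9608)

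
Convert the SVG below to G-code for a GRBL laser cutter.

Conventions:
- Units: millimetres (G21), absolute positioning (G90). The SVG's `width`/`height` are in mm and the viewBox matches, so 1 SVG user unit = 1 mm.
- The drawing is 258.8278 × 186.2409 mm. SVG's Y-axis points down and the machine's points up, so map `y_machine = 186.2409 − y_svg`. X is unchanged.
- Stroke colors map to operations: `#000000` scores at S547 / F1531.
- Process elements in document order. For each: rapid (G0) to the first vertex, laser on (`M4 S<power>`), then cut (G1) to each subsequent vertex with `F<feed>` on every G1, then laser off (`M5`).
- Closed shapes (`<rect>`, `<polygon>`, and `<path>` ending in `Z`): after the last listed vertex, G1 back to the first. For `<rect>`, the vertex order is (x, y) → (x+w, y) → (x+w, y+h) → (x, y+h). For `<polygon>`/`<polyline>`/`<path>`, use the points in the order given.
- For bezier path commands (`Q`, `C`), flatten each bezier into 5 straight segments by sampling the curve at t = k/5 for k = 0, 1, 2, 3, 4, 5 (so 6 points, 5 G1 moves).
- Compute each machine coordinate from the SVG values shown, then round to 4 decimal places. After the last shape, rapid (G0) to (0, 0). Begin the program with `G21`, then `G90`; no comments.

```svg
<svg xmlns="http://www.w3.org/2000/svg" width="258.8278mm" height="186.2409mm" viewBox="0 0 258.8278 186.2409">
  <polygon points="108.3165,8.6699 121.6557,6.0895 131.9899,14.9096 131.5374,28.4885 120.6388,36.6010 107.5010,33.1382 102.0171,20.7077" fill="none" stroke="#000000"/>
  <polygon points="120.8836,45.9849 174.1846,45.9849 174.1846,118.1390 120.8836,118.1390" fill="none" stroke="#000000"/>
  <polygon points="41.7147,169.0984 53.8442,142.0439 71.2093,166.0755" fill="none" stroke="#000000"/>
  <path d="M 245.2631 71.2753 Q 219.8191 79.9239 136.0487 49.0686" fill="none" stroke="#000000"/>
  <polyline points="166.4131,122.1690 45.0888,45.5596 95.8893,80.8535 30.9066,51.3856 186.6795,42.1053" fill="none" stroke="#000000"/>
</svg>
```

G21
G90
G0 X108.3165 Y177.5710
M4 S547
G1 X121.6557 Y180.1514 F1531
G1 X131.9899 Y171.3313 F1531
G1 X131.5374 Y157.7524 F1531
G1 X120.6388 Y149.6399 F1531
G1 X107.5010 Y153.1027 F1531
G1 X102.0171 Y165.5332 F1531
G1 X108.3165 Y177.5710 F1531
M5
G0 X120.8836 Y140.2560
M4 S547
G1 X174.1846 Y140.2560 F1531
G1 X174.1846 Y68.1019 F1531
G1 X120.8836 Y68.1019 F1531
G1 X120.8836 Y140.2560 F1531
M5
G0 X41.7147 Y17.1425
M4 S547
G1 X53.8442 Y44.1970 F1531
G1 X71.2093 Y20.1654 F1531
G1 X41.7147 Y17.1425 F1531
M5
G0 X245.2631 Y114.9656
M4 S547
G1 X232.7524 Y113.0863 F1531
G1 X215.5757 Y114.3673 F1531
G1 X193.7328 Y118.8087 F1531
G1 X167.2238 Y126.4103 F1531
G1 X136.0487 Y137.1723 F1531
M5
G0 X166.4131 Y64.0719
M4 S547
G1 X45.0888 Y140.6813 F1531
G1 X95.8893 Y105.3874 F1531
G1 X30.9066 Y134.8553 F1531
G1 X186.6795 Y144.1356 F1531
M5
G0 X0.0000 Y0.0000

viewBox `0 0 258.8278 186.2409` with mm width/height → 1 unit = 1 mm. Flip: y_m = 186.2409 − y_svg.

**Shape 1** — `<polygon>` regular polygon, stroke `#000000` → score (S547, F1531). Machine vertices: (108.3165,177.5710) → (121.6557,180.1514) → (131.9899,171.3313) → (131.5374,157.7524) → (120.6388,149.6399) → (107.5010,153.1027) → (102.0171,165.5332) → (108.3165,177.5710). Closed: final G1 returns to the first vertex.

**Shape 2** — `<polygon>` rectangle, stroke `#000000` → score (S547, F1531). Machine vertices: (120.8836,140.2560) → (174.1846,140.2560) → (174.1846,68.1019) → (120.8836,68.1019) → (120.8836,140.2560). Closed: final G1 returns to the first vertex.

**Shape 3** — `<polygon>` regular polygon, stroke `#000000` → score (S547, F1531). Machine vertices: (41.7147,17.1425) → (53.8442,44.1970) → (71.2093,20.1654) → (41.7147,17.1425). Closed: final G1 returns to the first vertex.

**Shape 4** — `<path>` quadratic bezier, stroke `#000000` → score (S547, F1531). Control points (SVG): P0=(245.2631,71.2753), P1=(219.8191,79.9239), P2=(136.0487,49.0686); sampled at t=k/5. Machine vertices: (245.2631,114.9656) → (232.7524,113.0863) → (215.5757,114.3673) → (193.7328,118.8087) → (167.2238,126.4103) → (136.0487,137.1723). Open path.

**Shape 5** — `<polyline>` open polyline, stroke `#000000` → score (S547, F1531). Machine vertices: (166.4131,64.0719) → (45.0888,140.6813) → (95.8893,105.3874) → (30.9066,134.8553) → (186.6795,144.1356). Open path.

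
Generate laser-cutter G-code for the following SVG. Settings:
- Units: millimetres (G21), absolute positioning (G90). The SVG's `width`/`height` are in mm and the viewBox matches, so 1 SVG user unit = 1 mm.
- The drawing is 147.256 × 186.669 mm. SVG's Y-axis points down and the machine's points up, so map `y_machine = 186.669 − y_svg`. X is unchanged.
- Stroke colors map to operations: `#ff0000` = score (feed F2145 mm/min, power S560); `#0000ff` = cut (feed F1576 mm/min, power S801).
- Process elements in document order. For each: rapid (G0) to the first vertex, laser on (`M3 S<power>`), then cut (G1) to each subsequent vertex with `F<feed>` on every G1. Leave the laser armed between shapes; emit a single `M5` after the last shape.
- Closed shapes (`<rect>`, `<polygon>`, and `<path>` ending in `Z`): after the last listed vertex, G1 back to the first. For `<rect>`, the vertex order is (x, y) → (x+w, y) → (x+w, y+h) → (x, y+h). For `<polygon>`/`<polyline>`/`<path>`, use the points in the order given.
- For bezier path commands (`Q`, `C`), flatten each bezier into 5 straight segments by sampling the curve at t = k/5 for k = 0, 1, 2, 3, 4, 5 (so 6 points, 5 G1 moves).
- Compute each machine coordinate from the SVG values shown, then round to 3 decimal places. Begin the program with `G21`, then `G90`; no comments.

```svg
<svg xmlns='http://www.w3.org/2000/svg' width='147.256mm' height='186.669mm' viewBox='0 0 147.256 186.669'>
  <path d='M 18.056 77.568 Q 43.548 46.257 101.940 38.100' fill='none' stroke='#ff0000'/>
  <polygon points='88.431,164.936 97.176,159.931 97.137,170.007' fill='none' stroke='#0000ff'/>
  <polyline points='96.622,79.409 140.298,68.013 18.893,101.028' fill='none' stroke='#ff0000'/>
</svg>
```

1 u = 1 mm; y_m = 186.669 − y.

[1] `<path>` quadratic bezier, #ff0000→score S560 F2145: (18.056,109.101) → (29.569,120.699) → (43.714,130.445) → (60.490,138.339) → (79.899,144.380) → (101.940,148.569)

[2] `<polygon>` regular polygon, #0000ff→cut S801 F1576: (88.431,21.733) → (97.176,26.738) → (97.137,16.662) → (88.431,21.733) (closed)

[3] `<polyline>` open polyline, #ff0000→score S560 F2145: (96.622,107.260) → (140.298,118.656) → (18.893,85.641)

G21
G90
G0 X18.056 Y109.101
M3 S560
G1 X29.569 Y120.699 F2145
G1 X43.714 Y130.445 F2145
G1 X60.490 Y138.339 F2145
G1 X79.899 Y144.380 F2145
G1 X101.940 Y148.569 F2145
G0 X88.431 Y21.733
M3 S801
G1 X97.176 Y26.738 F1576
G1 X97.137 Y16.662 F1576
G1 X88.431 Y21.733 F1576
G0 X96.622 Y107.260
M3 S560
G1 X140.298 Y118.656 F2145
G1 X18.893 Y85.641 F2145
M5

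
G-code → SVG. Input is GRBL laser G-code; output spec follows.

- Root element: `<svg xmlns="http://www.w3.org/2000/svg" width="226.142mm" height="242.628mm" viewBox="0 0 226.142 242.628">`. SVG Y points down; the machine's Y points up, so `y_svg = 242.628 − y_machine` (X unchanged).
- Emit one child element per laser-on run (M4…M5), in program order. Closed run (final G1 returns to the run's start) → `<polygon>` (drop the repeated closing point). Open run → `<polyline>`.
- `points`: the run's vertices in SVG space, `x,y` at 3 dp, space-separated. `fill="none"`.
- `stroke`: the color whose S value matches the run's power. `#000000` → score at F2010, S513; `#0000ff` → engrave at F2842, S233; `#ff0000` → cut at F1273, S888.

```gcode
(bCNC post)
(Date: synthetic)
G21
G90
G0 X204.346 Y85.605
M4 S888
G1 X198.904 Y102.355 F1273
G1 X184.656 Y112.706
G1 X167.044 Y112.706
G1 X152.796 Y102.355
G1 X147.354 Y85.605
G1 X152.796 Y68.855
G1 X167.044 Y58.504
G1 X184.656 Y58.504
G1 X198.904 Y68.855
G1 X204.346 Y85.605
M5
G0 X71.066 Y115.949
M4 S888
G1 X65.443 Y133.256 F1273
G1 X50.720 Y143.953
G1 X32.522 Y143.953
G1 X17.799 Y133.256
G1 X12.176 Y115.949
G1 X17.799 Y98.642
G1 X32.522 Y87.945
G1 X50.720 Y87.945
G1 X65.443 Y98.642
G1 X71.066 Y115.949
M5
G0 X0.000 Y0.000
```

<svg xmlns="http://www.w3.org/2000/svg" width="226.142mm" height="242.628mm" viewBox="0 0 226.142 242.628">
  <polygon points="204.346,157.023 198.904,140.273 184.656,129.922 167.044,129.922 152.796,140.273 147.354,157.023 152.796,173.773 167.044,184.124 184.656,184.124 198.904,173.773" fill="none" stroke="#ff0000"/>
  <polygon points="71.066,126.679 65.443,109.372 50.720,98.675 32.522,98.675 17.799,109.372 12.176,126.679 17.799,143.986 32.522,154.683 50.720,154.683 65.443,143.986" fill="none" stroke="#ff0000"/>
</svg>

y_svg = 242.628 − y_m. Every run uses S888, so all elements get stroke `#ff0000` (cut).

[1] closed run; points: 204.346,157.023 198.904,140.273 184.656,129.922 167.044,129.922 152.796,140.273 147.354,157.023 152.796,173.773 167.044,184.124 184.656,184.124 198.904,173.773

[2] closed run; points: 71.066,126.679 65.443,109.372 50.720,98.675 32.522,98.675 17.799,109.372 12.176,126.679 17.799,143.986 32.522,154.683 50.720,154.683 65.443,143.986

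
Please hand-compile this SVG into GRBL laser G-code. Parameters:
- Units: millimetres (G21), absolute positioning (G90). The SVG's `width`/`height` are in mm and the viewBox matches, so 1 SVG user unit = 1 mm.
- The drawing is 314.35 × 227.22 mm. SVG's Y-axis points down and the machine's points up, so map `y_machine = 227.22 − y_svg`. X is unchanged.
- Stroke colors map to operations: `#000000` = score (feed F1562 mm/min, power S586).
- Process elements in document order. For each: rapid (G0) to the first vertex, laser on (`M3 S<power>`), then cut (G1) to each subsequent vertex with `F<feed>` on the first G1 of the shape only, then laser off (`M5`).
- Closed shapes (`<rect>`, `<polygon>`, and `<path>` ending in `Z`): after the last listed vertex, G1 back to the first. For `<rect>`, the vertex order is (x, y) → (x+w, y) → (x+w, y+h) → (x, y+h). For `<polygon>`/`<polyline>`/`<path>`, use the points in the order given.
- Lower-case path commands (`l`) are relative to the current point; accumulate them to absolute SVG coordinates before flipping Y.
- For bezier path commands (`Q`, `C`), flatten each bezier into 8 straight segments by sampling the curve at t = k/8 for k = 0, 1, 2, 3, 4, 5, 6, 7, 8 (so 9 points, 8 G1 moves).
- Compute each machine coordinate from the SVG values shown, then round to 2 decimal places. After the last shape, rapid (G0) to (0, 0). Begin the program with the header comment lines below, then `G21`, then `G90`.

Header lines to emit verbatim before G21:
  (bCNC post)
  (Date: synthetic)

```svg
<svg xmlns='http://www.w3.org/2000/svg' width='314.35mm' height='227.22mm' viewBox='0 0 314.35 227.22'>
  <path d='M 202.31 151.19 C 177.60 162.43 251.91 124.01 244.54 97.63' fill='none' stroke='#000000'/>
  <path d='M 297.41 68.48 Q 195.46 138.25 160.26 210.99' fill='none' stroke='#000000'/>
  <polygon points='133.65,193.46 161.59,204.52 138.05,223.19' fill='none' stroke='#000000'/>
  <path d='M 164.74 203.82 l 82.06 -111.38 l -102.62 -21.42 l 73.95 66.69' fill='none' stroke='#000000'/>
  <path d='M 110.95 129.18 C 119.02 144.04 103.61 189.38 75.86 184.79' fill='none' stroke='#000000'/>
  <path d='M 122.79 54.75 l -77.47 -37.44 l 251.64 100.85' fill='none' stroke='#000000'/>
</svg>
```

(bCNC post)
(Date: synthetic)
G21
G90
G0 X202.31 Y76.03
M3 S586
G1 X197.33 Y74.02 F1562
G1 X199.52 Y75.95
G1 X206.76 Y81.08
G1 X216.92 Y88.70
G1 X227.90 Y98.09
G1 X237.58 Y108.51
G1 X243.83 Y119.25
G1 X244.54 Y129.59
M5
G0 X297.41 Y158.74
M3 S586
G1 X272.97 Y141.25 F1562
G1 X250.61 Y123.67
G1 X230.33 Y105.99
G1 X212.15 Y88.23
G1 X196.05 Y70.37
G1 X182.03 Y52.41
G1 X170.10 Y34.37
G1 X160.26 Y16.23
M5
G0 X133.65 Y33.76
M3 S586
G1 X161.59 Y22.70 F1562
G1 X138.05 Y4.03
G1 X133.65 Y33.76
M5
G0 X164.74 Y23.40
M3 S586
G1 X246.80 Y134.78 F1562
G1 X144.18 Y156.20
G1 X218.13 Y89.51
M5
G0 X110.95 Y98.04
M3 S586
G1 X112.90 Y91.20 F1562
G1 X112.77 Y82.44
G1 X110.71 Y72.70
G1 X106.84 Y62.94
G1 X101.29 Y54.09
G1 X94.18 Y47.09
G1 X85.67 Y42.89
G1 X75.86 Y42.43
M5
G0 X122.79 Y172.47
M3 S586
G1 X45.32 Y209.91 F1562
G1 X296.96 Y109.06
M5
G0 X0.00 Y0.00

Since the viewBox matches the mm dimensions, user units are millimetres directly. The only transform is the Y-flip y_m = 227.22 − y_svg.

Shape 1 is a cubic bezier drawn with `<path>`. Its stroke #000000 means score at S586, F1562. After flipping Y the toolpath is (202.31,76.03) → (197.33,74.02) → (199.52,75.95) → (206.76,81.08) → (216.92,88.70) → (227.90,98.09) → (237.58,108.51) → (243.83,119.25) → (244.54,129.59).

Shape 2 is a quadratic bezier drawn with `<path>`. Its stroke #000000 means score at S586, F1562. After flipping Y the toolpath is (297.41,158.74) → (272.97,141.25) → (250.61,123.67) → (230.33,105.99) → (212.15,88.23) → (196.05,70.37) → (182.03,52.41) → (170.10,34.37) → (160.26,16.23).

Shape 3 is a regular polygon drawn with `<polygon>`. Its stroke #000000 means score at S586, F1562. After flipping Y the toolpath is (133.65,33.76) → (161.59,22.70) → (138.05,4.03) → (133.65,33.76), returning to the start.

Shape 4 is a open polyline drawn with `<path>`. Its stroke #000000 means score at S586, F1562. After flipping Y the toolpath is (164.74,23.40) → (246.80,134.78) → (144.18,156.20) → (218.13,89.51).

Shape 5 is a cubic bezier drawn with `<path>`. Its stroke #000000 means score at S586, F1562. After flipping Y the toolpath is (110.95,98.04) → (112.90,91.20) → (112.77,82.44) → (110.71,72.70) → (106.84,62.94) → (101.29,54.09) → (94.18,47.09) → (85.67,42.89) → (75.86,42.43).

Shape 6 is a open polyline drawn with `<path>`. Its stroke #000000 means score at S586, F1562. After flipping Y the toolpath is (122.79,172.47) → (45.32,209.91) → (296.96,109.06).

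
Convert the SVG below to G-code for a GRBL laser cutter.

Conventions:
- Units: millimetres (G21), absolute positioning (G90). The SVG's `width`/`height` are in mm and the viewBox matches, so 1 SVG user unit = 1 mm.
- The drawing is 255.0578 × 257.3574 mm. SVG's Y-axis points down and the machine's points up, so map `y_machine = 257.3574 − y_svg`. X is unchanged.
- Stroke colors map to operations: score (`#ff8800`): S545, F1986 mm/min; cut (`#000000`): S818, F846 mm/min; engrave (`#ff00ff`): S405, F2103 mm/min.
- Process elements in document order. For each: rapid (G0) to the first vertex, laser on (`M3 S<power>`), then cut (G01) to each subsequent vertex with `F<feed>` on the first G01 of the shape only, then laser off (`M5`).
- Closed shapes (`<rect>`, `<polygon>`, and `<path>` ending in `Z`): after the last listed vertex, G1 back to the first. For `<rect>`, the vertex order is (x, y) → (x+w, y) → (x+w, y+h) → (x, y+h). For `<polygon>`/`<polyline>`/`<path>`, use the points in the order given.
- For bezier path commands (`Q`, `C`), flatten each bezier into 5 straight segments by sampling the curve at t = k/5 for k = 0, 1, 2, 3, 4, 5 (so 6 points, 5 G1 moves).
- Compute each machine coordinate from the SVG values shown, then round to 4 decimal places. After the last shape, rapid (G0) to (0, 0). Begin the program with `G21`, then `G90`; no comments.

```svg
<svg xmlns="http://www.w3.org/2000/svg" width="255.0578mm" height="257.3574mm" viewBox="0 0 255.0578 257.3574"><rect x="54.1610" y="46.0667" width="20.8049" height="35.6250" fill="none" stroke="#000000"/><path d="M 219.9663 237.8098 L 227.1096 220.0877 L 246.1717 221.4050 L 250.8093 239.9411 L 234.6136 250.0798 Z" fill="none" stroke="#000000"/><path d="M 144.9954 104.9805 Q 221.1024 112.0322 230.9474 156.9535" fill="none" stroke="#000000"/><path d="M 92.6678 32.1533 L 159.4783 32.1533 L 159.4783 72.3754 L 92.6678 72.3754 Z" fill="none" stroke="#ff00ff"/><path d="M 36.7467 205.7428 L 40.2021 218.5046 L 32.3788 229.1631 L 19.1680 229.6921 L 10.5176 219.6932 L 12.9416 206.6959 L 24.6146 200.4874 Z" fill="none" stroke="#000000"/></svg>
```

G21
G90
G0 X54.1610 Y211.2907
M3 S818
G01 X74.9659 Y211.2907 F846
G01 X74.9659 Y175.6657
G01 X54.1610 Y175.6657
G01 X54.1610 Y211.2907
M5
G0 X219.9663 Y19.5476
M3 S818
G01 X227.1096 Y37.2697 F846
G01 X246.1717 Y35.9524
G01 X250.8093 Y17.4163
G01 X234.6136 Y7.2776
G01 X219.9663 Y19.5476
M5
G0 X144.9954 Y152.3769
M3 S818
G01 X172.7877 Y148.0414 F846
G01 X195.2791 Y140.6764
G01 X212.4695 Y130.2818
G01 X224.3589 Y116.8576
G01 X230.9474 Y100.4039
M5
G0 X92.6678 Y225.2041
M3 S405
G01 X159.4783 Y225.2041 F2103
G01 X159.4783 Y184.9820
G01 X92.6678 Y184.9820
G01 X92.6678 Y225.2041
M5
G0 X36.7467 Y51.6146
M3 S818
G01 X40.2021 Y38.8528 F846
G01 X32.3788 Y28.1943
G01 X19.1680 Y27.6653
G01 X10.5176 Y37.6642
G01 X12.9416 Y50.6615
G01 X24.6146 Y56.8700
G01 X36.7467 Y51.6146
M5
G0 X0.0000 Y0.0000

viewBox `0 0 255.0578 257.3574` with mm width/height → 1 unit = 1 mm. Flip: y_m = 257.3574 − y_svg.

**Shape 1** — `<rect>` rectangle, stroke `#000000` → cut (S818, F846). Machine vertices: (54.1610,211.2907) → (74.9659,211.2907) → (74.9659,175.6657) → (54.1610,175.6657) → (54.1610,211.2907). Closed: final G1 returns to the first vertex.

**Shape 2** — `<path>` regular polygon, stroke `#000000` → cut (S818, F846). Machine vertices: (219.9663,19.5476) → (227.1096,37.2697) → (246.1717,35.9524) → (250.8093,17.4163) → (234.6136,7.2776) → (219.9663,19.5476). Closed: final G1 returns to the first vertex.

**Shape 3** — `<path>` quadratic bezier, stroke `#000000` → cut (S818, F846). Control points (SVG): P0=(144.9954,104.9805), P1=(221.1024,112.0322), P2=(230.9474,156.9535); sampled at t=k/5. Machine vertices: (144.9954,152.3769) → (172.7877,148.0414) → (195.2791,140.6764) → (212.4695,130.2818) → (224.3589,116.8576) → (230.9474,100.4039). Open path.

**Shape 4** — `<path>` rectangle, stroke `#ff00ff` → engrave (S405, F2103). Machine vertices: (92.6678,225.2041) → (159.4783,225.2041) → (159.4783,184.9820) → (92.6678,184.9820) → (92.6678,225.2041). Closed: final G1 returns to the first vertex.

**Shape 5** — `<path>` regular polygon, stroke `#000000` → cut (S818, F846). Machine vertices: (36.7467,51.6146) → (40.2021,38.8528) → (32.3788,28.1943) → (19.1680,27.6653) → (10.5176,37.6642) → (12.9416,50.6615) → (24.6146,56.8700) → (36.7467,51.6146). Closed: final G1 returns to the first vertex.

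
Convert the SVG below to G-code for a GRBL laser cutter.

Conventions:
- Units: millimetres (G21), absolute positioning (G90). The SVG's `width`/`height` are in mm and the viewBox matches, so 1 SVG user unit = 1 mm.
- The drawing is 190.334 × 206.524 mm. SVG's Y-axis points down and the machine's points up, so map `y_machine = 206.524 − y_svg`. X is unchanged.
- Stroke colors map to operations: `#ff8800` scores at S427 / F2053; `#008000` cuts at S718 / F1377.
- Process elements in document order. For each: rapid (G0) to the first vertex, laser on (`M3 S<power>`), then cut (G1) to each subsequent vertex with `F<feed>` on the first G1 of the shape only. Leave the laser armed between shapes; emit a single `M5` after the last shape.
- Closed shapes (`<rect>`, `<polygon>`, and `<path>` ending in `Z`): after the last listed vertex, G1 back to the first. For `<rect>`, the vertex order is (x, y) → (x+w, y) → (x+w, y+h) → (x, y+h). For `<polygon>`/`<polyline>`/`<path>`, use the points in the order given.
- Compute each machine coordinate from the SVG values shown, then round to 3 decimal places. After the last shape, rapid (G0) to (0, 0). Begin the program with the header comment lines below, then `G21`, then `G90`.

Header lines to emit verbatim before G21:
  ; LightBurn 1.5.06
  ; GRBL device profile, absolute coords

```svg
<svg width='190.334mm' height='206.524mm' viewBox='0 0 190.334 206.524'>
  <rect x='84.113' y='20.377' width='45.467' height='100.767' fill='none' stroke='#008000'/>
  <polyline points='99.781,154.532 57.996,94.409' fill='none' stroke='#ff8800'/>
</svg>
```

; LightBurn 1.5.06
; GRBL device profile, absolute coords
G21
G90
G0 X84.113 Y186.147
M3 S718
G1 X129.580 Y186.147 F1377
G1 X129.580 Y85.380
G1 X84.113 Y85.380
G1 X84.113 Y186.147
G0 X99.781 Y51.992
M3 S427
G1 X57.996 Y112.115 F2053
M5
G0 X0.000 Y0.000

1 u = 1 mm; y_m = 206.524 − y.

[1] `<rect>` rectangle, #008000→cut S718 F1377: (84.113,186.147) → (129.580,186.147) → (129.580,85.380) → (84.113,85.380) → (84.113,186.147) (closed)

[2] `<polyline>` line segment, #ff8800→score S427 F2053: (99.781,51.992) → (57.996,112.115)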